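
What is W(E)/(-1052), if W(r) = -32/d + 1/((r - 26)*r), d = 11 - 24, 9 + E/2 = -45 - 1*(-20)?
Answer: -204557/87416992 ≈ -0.0023400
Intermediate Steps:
E = -68 (E = -18 + 2*(-45 - 1*(-20)) = -18 + 2*(-45 + 20) = -18 + 2*(-25) = -18 - 50 = -68)
d = -13
W(r) = 32/13 + 1/(r*(-26 + r)) (W(r) = -32/(-13) + 1/((r - 26)*r) = -32*(-1/13) + 1/((-26 + r)*r) = 32/13 + 1/(r*(-26 + r)))
W(E)/(-1052) = ((1/13)*(13 - 832*(-68) + 32*(-68)²)/(-68*(-26 - 68)))/(-1052) = ((1/13)*(-1/68)*(13 + 56576 + 32*4624)/(-94))*(-1/1052) = ((1/13)*(-1/68)*(-1/94)*(13 + 56576 + 147968))*(-1/1052) = ((1/13)*(-1/68)*(-1/94)*204557)*(-1/1052) = (204557/83096)*(-1/1052) = -204557/87416992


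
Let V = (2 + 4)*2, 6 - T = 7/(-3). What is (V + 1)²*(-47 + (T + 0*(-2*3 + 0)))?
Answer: -19604/3 ≈ -6534.7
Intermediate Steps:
T = 25/3 (T = 6 - 7/(-3) = 6 - 7*(-1)/3 = 6 - 1*(-7/3) = 6 + 7/3 = 25/3 ≈ 8.3333)
V = 12 (V = 6*2 = 12)
(V + 1)²*(-47 + (T + 0*(-2*3 + 0))) = (12 + 1)²*(-47 + (25/3 + 0*(-2*3 + 0))) = 13²*(-47 + (25/3 + 0*(-6 + 0))) = 169*(-47 + (25/3 + 0*(-6))) = 169*(-47 + (25/3 + 0)) = 169*(-47 + 25/3) = 169*(-116/3) = -19604/3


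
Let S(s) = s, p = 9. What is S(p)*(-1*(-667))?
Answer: 6003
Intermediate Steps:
S(p)*(-1*(-667)) = 9*(-1*(-667)) = 9*667 = 6003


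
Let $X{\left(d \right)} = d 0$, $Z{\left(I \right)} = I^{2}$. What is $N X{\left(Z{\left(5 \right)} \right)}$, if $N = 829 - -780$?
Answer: $0$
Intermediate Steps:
$X{\left(d \right)} = 0$
$N = 1609$ ($N = 829 + 780 = 1609$)
$N X{\left(Z{\left(5 \right)} \right)} = 1609 \cdot 0 = 0$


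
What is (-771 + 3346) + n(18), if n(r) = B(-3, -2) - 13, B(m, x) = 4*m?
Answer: 2550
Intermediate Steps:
n(r) = -25 (n(r) = 4*(-3) - 13 = -12 - 13 = -25)
(-771 + 3346) + n(18) = (-771 + 3346) - 25 = 2575 - 25 = 2550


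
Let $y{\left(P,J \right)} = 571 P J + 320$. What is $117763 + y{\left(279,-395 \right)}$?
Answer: $-62808972$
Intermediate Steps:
$y{\left(P,J \right)} = 320 + 571 J P$ ($y{\left(P,J \right)} = 571 J P + 320 = 320 + 571 J P$)
$117763 + y{\left(279,-395 \right)} = 117763 + \left(320 + 571 \left(-395\right) 279\right) = 117763 + \left(320 - 62927055\right) = 117763 - 62926735 = -62808972$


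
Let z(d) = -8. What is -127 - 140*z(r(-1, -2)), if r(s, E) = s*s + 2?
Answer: 993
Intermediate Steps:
r(s, E) = 2 + s² (r(s, E) = s² + 2 = 2 + s²)
-127 - 140*z(r(-1, -2)) = -127 - 140*(-8) = -127 + 1120 = 993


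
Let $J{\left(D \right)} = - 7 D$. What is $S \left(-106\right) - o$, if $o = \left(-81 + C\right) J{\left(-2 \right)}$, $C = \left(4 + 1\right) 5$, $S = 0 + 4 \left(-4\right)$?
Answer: $2480$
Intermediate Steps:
$S = -16$ ($S = 0 - 16 = -16$)
$C = 25$ ($C = 5 \cdot 5 = 25$)
$o = -784$ ($o = \left(-81 + 25\right) \left(\left(-7\right) \left(-2\right)\right) = \left(-56\right) 14 = -784$)
$S \left(-106\right) - o = \left(-16\right) \left(-106\right) - -784 = 1696 + 784 = 2480$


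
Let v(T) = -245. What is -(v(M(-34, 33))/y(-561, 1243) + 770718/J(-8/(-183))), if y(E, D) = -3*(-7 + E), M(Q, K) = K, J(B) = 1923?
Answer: -437610779/1092264 ≈ -400.65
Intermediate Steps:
y(E, D) = 21 - 3*E
-(v(M(-34, 33))/y(-561, 1243) + 770718/J(-8/(-183))) = -(-245/(21 - 3*(-561)) + 770718/1923) = -(-245/(21 + 1683) + 770718*(1/1923)) = -(-245/1704 + 256906/641) = -1*437610779/1092264 = -437610779/1092264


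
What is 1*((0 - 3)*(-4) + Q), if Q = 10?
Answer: 22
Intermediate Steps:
1*((0 - 3)*(-4) + Q) = 1*((0 - 3)*(-4) + 10) = 1*(-3*(-4) + 10) = 1*(12 + 10) = 1*22 = 22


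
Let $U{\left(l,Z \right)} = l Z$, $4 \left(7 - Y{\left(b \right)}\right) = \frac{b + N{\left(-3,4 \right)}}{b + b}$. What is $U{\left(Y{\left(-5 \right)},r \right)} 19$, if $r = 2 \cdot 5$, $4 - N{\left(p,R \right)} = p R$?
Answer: $\frac{5529}{4} \approx 1382.3$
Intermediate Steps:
$N{\left(p,R \right)} = 4 - R p$ ($N{\left(p,R \right)} = 4 - p R = 4 - R p$)
$Y{\left(b \right)} = 7 - \frac{16 + b}{8 b}$ ($Y{\left(b \right)} = 7 - \frac{\left(b - \left(-4 + 4 \left(-3\right)\right)\right) \frac{1}{b + b}}{4} = 7 - \frac{\left(b + \left(4 + 12\right)\right) \frac{1}{2 b}}{4} = 7 - \frac{\left(b + 16\right) \frac{1}{2 b}}{4} = 7 - \frac{\left(16 + b\right) \frac{1}{2 b}}{4} = 7 - \frac{\frac{1}{2} \frac{1}{b} \left(16 + b\right)}{4} = 7 - \frac{16 + b}{8 b}$)
$r = 10$
$U{\left(l,Z \right)} = Z l$
$U{\left(Y{\left(-5 \right)},r \right)} 19 = 10 \left(\frac{55}{8} - \frac{2}{-5}\right) 19 = 10 \left(\frac{55}{8} - - \frac{2}{5}\right) 19 = 10 \left(\frac{55}{8} + \frac{2}{5}\right) 19 = 10 \cdot \frac{291}{40} \cdot 19 = \frac{291}{4} \cdot 19 = \frac{5529}{4}$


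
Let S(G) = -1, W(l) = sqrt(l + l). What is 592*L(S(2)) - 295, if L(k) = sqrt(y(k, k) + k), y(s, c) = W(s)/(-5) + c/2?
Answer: -295 + 296*sqrt(-150 - 20*I*sqrt(2))/5 ≈ -226.94 - 728.24*I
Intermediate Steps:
W(l) = sqrt(2)*sqrt(l) (W(l) = sqrt(2*l) = sqrt(2)*sqrt(l))
y(s, c) = c/2 - sqrt(2)*sqrt(s)/5 (y(s, c) = (sqrt(2)*sqrt(s))/(-5) + c/2 = (sqrt(2)*sqrt(s))*(-1/5) + c*(1/2) = -sqrt(2)*sqrt(s)/5 + c/2 = c/2 - sqrt(2)*sqrt(s)/5)
L(k) = sqrt(3*k/2 - sqrt(2)*sqrt(k)/5) (L(k) = sqrt((k/2 - sqrt(2)*sqrt(k)/5) + k) = sqrt(3*k/2 - sqrt(2)*sqrt(k)/5))
592*L(S(2)) - 295 = 592*(sqrt(150*(-1) - 20*sqrt(2)*sqrt(-1))/10) - 295 = 592*(sqrt(-150 - 20*sqrt(2)*I)/10) - 295 = 592*(sqrt(-150 - 20*I*sqrt(2))/10) - 295 = 296*sqrt(-150 - 20*I*sqrt(2))/5 - 295 = -295 + 296*sqrt(-150 - 20*I*sqrt(2))/5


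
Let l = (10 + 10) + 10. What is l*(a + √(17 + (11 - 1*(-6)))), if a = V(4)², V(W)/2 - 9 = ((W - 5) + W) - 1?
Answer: 14520 + 30*√34 ≈ 14695.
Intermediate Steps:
l = 30 (l = 20 + 10 = 30)
V(W) = 6 + 4*W (V(W) = 18 + 2*(((W - 5) + W) - 1) = 18 + 2*(((-5 + W) + W) - 1) = 18 + 2*((-5 + 2*W) - 1) = 18 + 2*(-6 + 2*W) = 18 + (-12 + 4*W) = 6 + 4*W)
a = 484 (a = (6 + 4*4)² = (6 + 16)² = 22² = 484)
l*(a + √(17 + (11 - 1*(-6)))) = 30*(484 + √(17 + (11 - 1*(-6)))) = 30*(484 + √(17 + (11 + 6))) = 30*(484 + √(17 + 17)) = 30*(484 + √34) = 14520 + 30*√34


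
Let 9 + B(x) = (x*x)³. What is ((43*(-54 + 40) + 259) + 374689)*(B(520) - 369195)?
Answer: 7401048645141533959416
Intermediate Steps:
B(x) = -9 + x⁶ (B(x) = -9 + (x*x)³ = -9 + (x²)³ = -9 + x⁶)
((43*(-54 + 40) + 259) + 374689)*(B(520) - 369195) = ((43*(-54 + 40) + 259) + 374689)*((-9 + 520⁶) - 369195) = ((43*(-14) + 259) + 374689)*((-9 + 19770609664000000) - 369195) = ((-602 + 259) + 374689)*(19770609663999991 - 369195) = (-343 + 374689)*19770609663630796 = 374346*19770609663630796 = 7401048645141533959416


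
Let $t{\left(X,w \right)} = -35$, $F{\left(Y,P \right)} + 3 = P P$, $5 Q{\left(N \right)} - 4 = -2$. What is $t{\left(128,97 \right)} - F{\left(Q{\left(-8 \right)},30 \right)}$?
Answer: $-932$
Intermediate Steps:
$Q{\left(N \right)} = \frac{2}{5}$ ($Q{\left(N \right)} = \frac{4}{5} + \frac{1}{5} \left(-2\right) = \frac{4}{5} - \frac{2}{5} = \frac{2}{5}$)
$F{\left(Y,P \right)} = -3 + P^{2}$ ($F{\left(Y,P \right)} = -3 + P P = -3 + P^{2}$)
$t{\left(128,97 \right)} - F{\left(Q{\left(-8 \right)},30 \right)} = -35 - \left(-3 + 30^{2}\right) = -35 - \left(-3 + 900\right) = -35 - 897 = -932$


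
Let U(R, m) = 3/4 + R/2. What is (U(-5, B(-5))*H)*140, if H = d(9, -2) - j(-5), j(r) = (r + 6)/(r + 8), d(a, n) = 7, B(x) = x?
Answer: -4900/3 ≈ -1633.3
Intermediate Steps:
U(R, m) = ¾ + R/2 (U(R, m) = 3*(¼) + R*(½) = ¾ + R/2)
j(r) = (6 + r)/(8 + r)
H = 20/3 (H = 7 - (6 - 5)/(8 - 5) = 7 - 1/3 = 7 - 1*⅓ = 7 - ⅓ = 20/3 ≈ 6.6667)
(U(-5, B(-5))*H)*140 = ((¾ + (½)*(-5))*(20/3))*140 = ((¾ - 5/2)*(20/3))*140 = -7/4*20/3*140 = -35/3*140 = -4900/3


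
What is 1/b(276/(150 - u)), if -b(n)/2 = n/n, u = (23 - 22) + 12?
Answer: -1/2 ≈ -0.50000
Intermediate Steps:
u = 13 (u = 1 + 12 = 13)
b(n) = -2 (b(n) = -2*n/n = -2*1 = -2)
1/b(276/(150 - u)) = 1/(-2) = -1/2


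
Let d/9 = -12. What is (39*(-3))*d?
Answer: 12636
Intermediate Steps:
d = -108 (d = 9*(-12) = -108)
(39*(-3))*d = (39*(-3))*(-108) = -117*(-108) = 12636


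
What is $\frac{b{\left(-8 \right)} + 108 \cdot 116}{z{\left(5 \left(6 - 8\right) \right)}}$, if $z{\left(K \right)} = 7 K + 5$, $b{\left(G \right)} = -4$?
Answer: $- \frac{12524}{65} \approx -192.68$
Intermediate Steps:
$z{\left(K \right)} = 5 + 7 K$
$\frac{b{\left(-8 \right)} + 108 \cdot 116}{z{\left(5 \left(6 - 8\right) \right)}} = \frac{-4 + 108 \cdot 116}{5 + 7 \cdot 5 \left(6 - 8\right)} = \frac{-4 + 12528}{5 + 7 \cdot 5 \left(-2\right)} = \frac{12524}{5 + 7 \left(-10\right)} = \frac{12524}{5 - 70} = \frac{12524}{-65} = 12524 \left(- \frac{1}{65}\right) = - \frac{12524}{65}$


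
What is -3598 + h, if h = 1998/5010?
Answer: -3003997/835 ≈ -3597.6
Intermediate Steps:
h = 333/835 (h = 1998*(1/5010) = 333/835 ≈ 0.39880)
-3598 + h = -3598 + 333/835 = -3003997/835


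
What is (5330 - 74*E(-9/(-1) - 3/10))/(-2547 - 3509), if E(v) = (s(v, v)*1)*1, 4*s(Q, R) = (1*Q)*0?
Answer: -2665/3028 ≈ -0.88012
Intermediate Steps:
s(Q, R) = 0 (s(Q, R) = ((1*Q)*0)/4 = (Q*0)/4 = (¼)*0 = 0)
E(v) = 0 (E(v) = (0*1)*1 = 0*1 = 0)
(5330 - 74*E(-9/(-1) - 3/10))/(-2547 - 3509) = (5330 - 74*0)/(-2547 - 3509) = (5330 + 0)/(-6056) = 5330*(-1/6056) = -2665/3028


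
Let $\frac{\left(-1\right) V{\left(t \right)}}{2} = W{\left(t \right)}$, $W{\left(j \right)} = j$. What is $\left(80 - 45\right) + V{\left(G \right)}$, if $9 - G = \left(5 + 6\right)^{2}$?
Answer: $259$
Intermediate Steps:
$G = -112$ ($G = 9 - \left(5 + 6\right)^{2} = 9 - 11^{2} = 9 - 121 = -112$)
$V{\left(t \right)} = - 2 t$
$\left(80 - 45\right) + V{\left(G \right)} = \left(80 - 45\right) - -224 = 35 + 224 = 259$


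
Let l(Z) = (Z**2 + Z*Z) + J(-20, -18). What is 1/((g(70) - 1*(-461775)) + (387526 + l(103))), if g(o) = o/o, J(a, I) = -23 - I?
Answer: 1/870515 ≈ 1.1487e-6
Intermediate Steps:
g(o) = 1
l(Z) = -5 + 2*Z**2 (l(Z) = (Z**2 + Z*Z) + (-23 - 1*(-18)) = (Z**2 + Z**2) + (-23 + 18) = 2*Z**2 - 5 = -5 + 2*Z**2)
1/((g(70) - 1*(-461775)) + (387526 + l(103))) = 1/((1 - 1*(-461775)) + (387526 + (-5 + 2*103**2))) = 1/((1 + 461775) + (387526 + (-5 + 2*10609))) = 1/(461776 + (387526 + (-5 + 21218))) = 1/(461776 + (387526 + 21213)) = 1/(461776 + 408739) = 1/870515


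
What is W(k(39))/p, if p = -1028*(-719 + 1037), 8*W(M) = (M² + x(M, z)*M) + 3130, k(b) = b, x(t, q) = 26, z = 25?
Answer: -5665/2615232 ≈ -0.0021662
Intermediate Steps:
W(M) = 1565/4 + M²/8 + 13*M/4 (W(M) = ((M² + 26*M) + 3130)/8 = (3130 + M² + 26*M)/8 = 1565/4 + M²/8 + 13*M/4)
p = -326904 (p = -1028*318 = -326904)
W(k(39))/p = (1565/4 + (⅛)*39² + (13/4)*39)/(-326904) = (1565/4 + (⅛)*1521 + 507/4)*(-1/326904) = (1565/4 + 1521/8 + 507/4)*(-1/326904) = (5665/8)*(-1/326904) = -5665/2615232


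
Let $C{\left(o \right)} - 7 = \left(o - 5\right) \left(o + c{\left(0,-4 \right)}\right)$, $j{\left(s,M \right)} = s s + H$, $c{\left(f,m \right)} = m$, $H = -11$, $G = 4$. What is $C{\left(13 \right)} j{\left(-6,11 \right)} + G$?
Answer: $1979$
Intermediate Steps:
$j{\left(s,M \right)} = -11 + s^{2}$ ($j{\left(s,M \right)} = s s - 11 = s^{2} - 11 = -11 + s^{2}$)
$C{\left(o \right)} = 7 + \left(-5 + o\right) \left(-4 + o\right)$ ($C{\left(o \right)} = 7 + \left(o - 5\right) \left(o - 4\right) = 7 + \left(-5 + o\right) \left(-4 + o\right)$)
$C{\left(13 \right)} j{\left(-6,11 \right)} + G = \left(27 + 13^{2} - 117\right) \left(-11 + \left(-6\right)^{2}\right) + 4 = \left(27 + 169 - 117\right) \left(-11 + 36\right) + 4 = 79 \cdot 25 + 4 = 1975 + 4 = 1979$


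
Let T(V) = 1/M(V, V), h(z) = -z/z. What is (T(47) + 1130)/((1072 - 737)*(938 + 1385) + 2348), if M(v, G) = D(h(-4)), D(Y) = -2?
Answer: 2259/1561106 ≈ 0.0014471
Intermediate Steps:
h(z) = -1 (h(z) = -1*1 = -1)
M(v, G) = -2
T(V) = -1/2 (T(V) = 1/(-2) = -1/2)
(T(47) + 1130)/((1072 - 737)*(938 + 1385) + 2348) = (-1/2 + 1130)/((1072 - 737)*(938 + 1385) + 2348) = 2259/(2*(335*2323 + 2348)) = 2259/(2*(778205 + 2348)) = (2259/2)/780553 = (2259/2)*(1/780553) = 2259/1561106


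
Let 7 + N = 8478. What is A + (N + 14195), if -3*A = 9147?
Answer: 19617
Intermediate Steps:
N = 8471 (N = -7 + 8478 = 8471)
A = -3049 (A = -⅓*9147 = -3049)
A + (N + 14195) = -3049 + (8471 + 14195) = -3049 + 22666 = 19617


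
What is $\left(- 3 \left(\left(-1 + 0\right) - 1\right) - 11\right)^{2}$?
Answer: $25$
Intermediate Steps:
$\left(- 3 \left(\left(-1 + 0\right) - 1\right) - 11\right)^{2} = \left(- 3 \left(-1 - 1\right) - 11\right)^{2} = \left(\left(-3\right) \left(-2\right) - 11\right)^{2} = \left(6 - 11\right)^{2} = \left(-5\right)^{2} = 25$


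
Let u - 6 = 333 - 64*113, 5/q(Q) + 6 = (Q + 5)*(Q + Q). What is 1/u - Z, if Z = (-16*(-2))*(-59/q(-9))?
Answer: 858922939/34465 ≈ 24922.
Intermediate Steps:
q(Q) = 5/(-6 + 2*Q*(5 + Q)) (q(Q) = 5/(-6 + (Q + 5)*(Q + Q)) = 5/(-6 + (5 + Q)*(2*Q)) = 5/(-6 + 2*Q*(5 + Q)))
u = -6893 (u = 6 + (333 - 64*113) = 6 + (333 - 7232) = 6 - 6899 = -6893)
Z = -124608/5 (Z = (-16*(-2))*(-59/(5/(2*(-3 + (-9)**2 + 5*(-9))))) = 32*(-59/(5/(2*(-3 + 81 - 45)))) = 32*(-59/((5/2)/33)) = 32*(-59/((5/2)*(1/33))) = 32*(-59/5/66) = 32*(-59*66/5) = 32*(-3894/5) = -124608/5 ≈ -24922.)
1/u - Z = 1/(-6893) - 1*(-124608/5) = -1/6893 + 124608/5 = 858922939/34465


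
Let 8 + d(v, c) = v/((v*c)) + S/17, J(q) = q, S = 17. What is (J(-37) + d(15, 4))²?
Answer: 30625/16 ≈ 1914.1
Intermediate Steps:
d(v, c) = -7 + 1/c (d(v, c) = -8 + (v/((v*c)) + 17/17) = -8 + (v/((c*v)) + 17*(1/17)) = -8 + (v*(1/(c*v)) + 1) = -8 + (1/c + 1) = -8 + (1 + 1/c) = -7 + 1/c)
(J(-37) + d(15, 4))² = (-37 + (-7 + 1/4))² = (-37 + (-7 + ¼))² = (-37 - 27/4)² = (-175/4)² = 30625/16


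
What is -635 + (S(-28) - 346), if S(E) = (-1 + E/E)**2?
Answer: -981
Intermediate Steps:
S(E) = 0 (S(E) = (-1 + 1)**2 = 0**2 = 0)
-635 + (S(-28) - 346) = -635 + (0 - 346) = -635 - 346 = -981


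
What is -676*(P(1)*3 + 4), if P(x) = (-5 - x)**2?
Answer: -75712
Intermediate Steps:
-676*(P(1)*3 + 4) = -676*((5 + 1)**2*3 + 4) = -676*(6**2*3 + 4) = -676*(36*3 + 4) = -676*(108 + 4) = -676*112 = -75712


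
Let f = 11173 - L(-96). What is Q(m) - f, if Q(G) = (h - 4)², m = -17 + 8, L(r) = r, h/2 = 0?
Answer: -11253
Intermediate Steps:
h = 0 (h = 2*0 = 0)
m = -9
Q(G) = 16 (Q(G) = (0 - 4)² = (-4)² = 16)
f = 11269 (f = 11173 - 1*(-96) = 11173 + 96 = 11269)
Q(m) - f = 16 - 1*11269 = 16 - 11269 = -11253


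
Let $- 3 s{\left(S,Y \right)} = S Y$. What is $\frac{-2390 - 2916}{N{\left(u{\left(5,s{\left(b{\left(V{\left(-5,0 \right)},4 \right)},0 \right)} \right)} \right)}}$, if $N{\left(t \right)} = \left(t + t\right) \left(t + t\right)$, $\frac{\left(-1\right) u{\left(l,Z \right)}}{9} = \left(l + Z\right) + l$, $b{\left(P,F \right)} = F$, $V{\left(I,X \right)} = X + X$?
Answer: $- \frac{2653}{16200} \approx -0.16377$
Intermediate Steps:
$V{\left(I,X \right)} = 2 X$
$s{\left(S,Y \right)} = - \frac{S Y}{3}$
$u{\left(l,Z \right)} = - 18 l - 9 Z$ ($u{\left(l,Z \right)} = - 9 \left(\left(l + Z\right) + l\right) = - 9 \left(\left(Z + l\right) + l\right) = - 9 \left(Z + 2 l\right) = - 18 l - 9 Z$)
$N{\left(t \right)} = 4 t^{2}$ ($N{\left(t \right)} = 2 t 2 t = 4 t^{2}$)
$\frac{-2390 - 2916}{N{\left(u{\left(5,s{\left(b{\left(V{\left(-5,0 \right)},4 \right)},0 \right)} \right)} \right)}} = \frac{-2390 - 2916}{4 \left(\left(-18\right) 5 - 9 \left(\left(- \frac{1}{3}\right) 4 \cdot 0\right)\right)^{2}} = \frac{-2390 - 2916}{4 \left(-90 - 0\right)^{2}} = - \frac{5306}{4 \left(-90 + 0\right)^{2}} = - \frac{5306}{4 \left(-90\right)^{2}} = - \frac{5306}{4 \cdot 8100} = - \frac{5306}{32400} = \left(-5306\right) \frac{1}{32400} = - \frac{2653}{16200}$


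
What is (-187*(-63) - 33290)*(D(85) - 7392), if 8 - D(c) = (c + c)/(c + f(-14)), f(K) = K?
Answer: 11280050906/71 ≈ 1.5887e+8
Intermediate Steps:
D(c) = 8 - 2*c/(-14 + c) (D(c) = 8 - (c + c)/(c - 14) = 8 - 2*c/(-14 + c))
(-187*(-63) - 33290)*(D(85) - 7392) = (-187*(-63) - 33290)*(2*(-56 + 3*85)/(-14 + 85) - 7392) = (11781 - 33290)*(2*(-56 + 255)/71 - 7392) = -21509*(2*(1/71)*199 - 7392) = -21509*(398/71 - 7392) = -21509*(-524434/71) = 11280050906/71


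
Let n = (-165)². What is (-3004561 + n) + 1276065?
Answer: -1701271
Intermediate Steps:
n = 27225
(-3004561 + n) + 1276065 = (-3004561 + 27225) + 1276065 = -2977336 + 1276065 = -1701271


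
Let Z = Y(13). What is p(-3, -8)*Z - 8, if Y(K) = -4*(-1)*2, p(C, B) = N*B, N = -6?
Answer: 376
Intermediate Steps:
p(C, B) = -6*B
Y(K) = 8 (Y(K) = 4*2 = 8)
Z = 8
p(-3, -8)*Z - 8 = -6*(-8)*8 - 8 = 48*8 - 8 = 384 - 8 = 376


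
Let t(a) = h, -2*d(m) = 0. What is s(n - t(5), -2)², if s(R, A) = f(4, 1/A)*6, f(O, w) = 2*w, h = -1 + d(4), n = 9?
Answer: 36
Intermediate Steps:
d(m) = 0 (d(m) = -½*0 = 0)
h = -1 (h = -1 + 0 = -1)
t(a) = -1
s(R, A) = 12/A (s(R, A) = (2/A)*6 = 12/A)
s(n - t(5), -2)² = (12/(-2))² = (12*(-½))² = (-6)² = 36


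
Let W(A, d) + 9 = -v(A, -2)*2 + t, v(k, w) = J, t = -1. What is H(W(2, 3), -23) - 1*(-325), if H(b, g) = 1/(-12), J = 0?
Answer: 3899/12 ≈ 324.92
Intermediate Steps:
v(k, w) = 0
W(A, d) = -10 (W(A, d) = -9 + (-1*0*2 - 1) = -9 + (0*2 - 1) = -9 + (0 - 1) = -9 - 1 = -10)
H(b, g) = -1/12
H(W(2, 3), -23) - 1*(-325) = -1/12 - 1*(-325) = -1/12 + 325 = 3899/12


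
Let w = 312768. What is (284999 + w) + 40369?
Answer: 638136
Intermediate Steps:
(284999 + w) + 40369 = (284999 + 312768) + 40369 = 597767 + 40369 = 638136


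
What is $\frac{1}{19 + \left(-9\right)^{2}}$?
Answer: $\frac{1}{100} \approx 0.01$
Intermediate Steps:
$\frac{1}{19 + \left(-9\right)^{2}} = \frac{1}{19 + 81} = \frac{1}{100}$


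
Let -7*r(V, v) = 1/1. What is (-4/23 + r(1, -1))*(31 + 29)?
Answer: -3060/161 ≈ -19.006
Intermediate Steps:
r(V, v) = -⅐ (r(V, v) = -⅐/1 = -⅐*1 = -⅐)
(-4/23 + r(1, -1))*(31 + 29) = (-4/23 - ⅐)*(31 + 29) = (-4*1/23 - ⅐)*60 = (-4/23 - ⅐)*60 = -51/161*60 = -3060/161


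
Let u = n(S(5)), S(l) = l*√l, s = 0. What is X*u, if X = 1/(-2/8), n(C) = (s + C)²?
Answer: -500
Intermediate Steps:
S(l) = l^(3/2)
n(C) = C² (n(C) = (0 + C)² = C²)
u = 125 (u = (5^(3/2))² = (5*√5)² = 125)
X = -4 (X = 1/(-2*⅛) = 1/(-¼) = -4)
X*u = -4*125 = -500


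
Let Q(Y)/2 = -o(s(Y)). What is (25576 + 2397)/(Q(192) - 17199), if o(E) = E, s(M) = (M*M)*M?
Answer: -27973/14172975 ≈ -0.0019737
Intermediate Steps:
s(M) = M³ (s(M) = M²*M = M³)
Q(Y) = -2*Y³ (Q(Y) = 2*(-Y³) = -2*Y³)
(25576 + 2397)/(Q(192) - 17199) = (25576 + 2397)/(-2*192³ - 17199) = 27973/(-2*7077888 - 17199) = 27973/(-14155776 - 17199) = 27973/(-14172975) = 27973*(-1/14172975) = -27973/14172975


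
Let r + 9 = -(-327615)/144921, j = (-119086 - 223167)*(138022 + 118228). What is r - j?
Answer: 4236636515368192/48307 ≈ 8.7702e+10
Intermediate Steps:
j = -87702331250 (j = -342253*256250 = -87702331250)
r = -325558/48307 (r = -9 - (-327615)/144921 = -9 - 1*(-109205/48307) = -9 + 109205/48307 = -325558/48307 ≈ -6.7394)
r - j = -325558/48307 - 1*(-87702331250) = -325558/48307 + 87702331250 = 4236636515368192/48307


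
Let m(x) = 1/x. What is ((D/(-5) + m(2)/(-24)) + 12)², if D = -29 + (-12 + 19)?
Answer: 15452761/57600 ≈ 268.28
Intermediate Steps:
D = -22 (D = -29 + 7 = -22)
((D/(-5) + m(2)/(-24)) + 12)² = ((-22/(-5) + 1/(2*(-24))) + 12)² = ((-22*(-⅕) + (½)*(-1/24)) + 12)² = ((22/5 - 1/48) + 12)² = (1051/240 + 12)² = (3931/240)² = 15452761/57600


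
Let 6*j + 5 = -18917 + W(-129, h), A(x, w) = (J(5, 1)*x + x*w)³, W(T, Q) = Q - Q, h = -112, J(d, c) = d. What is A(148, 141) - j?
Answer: 30266692772597/3 ≈ 1.0089e+13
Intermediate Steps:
W(T, Q) = 0
A(x, w) = (5*x + w*x)³ (A(x, w) = (5*x + x*w)³ = (5*x + w*x)³)
j = -9461/3 (j = -⅚ + (-18917 + 0)/6 = -⅚ + (⅙)*(-18917) = -⅚ - 18917/6 = -9461/3 ≈ -3153.7)
A(148, 141) - j = 148³*(5 + 141)³ - 1*(-9461/3) = 3241792*146³ + 9461/3 = 3241792*3112136 + 9461/3 = 10088897587712 + 9461/3 = 30266692772597/3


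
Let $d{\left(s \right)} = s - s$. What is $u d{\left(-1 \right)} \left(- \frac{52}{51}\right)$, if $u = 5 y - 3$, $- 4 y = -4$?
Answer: $0$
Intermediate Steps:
$y = 1$ ($y = \left(- \frac{1}{4}\right) \left(-4\right) = 1$)
$u = 2$ ($u = 5 \cdot 1 - 3 = 5 - 3 = 2$)
$d{\left(s \right)} = 0$
$u d{\left(-1 \right)} \left(- \frac{52}{51}\right) = 2 \cdot 0 \left(- \frac{52}{51}\right) = 0 \left(\left(-52\right) \frac{1}{51}\right) = 0 \left(- \frac{52}{51}\right) = 0$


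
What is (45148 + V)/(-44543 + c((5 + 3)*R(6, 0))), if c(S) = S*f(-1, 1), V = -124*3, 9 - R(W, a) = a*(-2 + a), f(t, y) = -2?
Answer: -44776/44687 ≈ -1.0020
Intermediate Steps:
R(W, a) = 9 - a*(-2 + a)
V = -372
c(S) = -2*S (c(S) = S*(-2) = -2*S)
(45148 + V)/(-44543 + c((5 + 3)*R(6, 0))) = (45148 - 372)/(-44543 - 2*(5 + 3)*(9 - 1*0² + 2*0)) = 44776/(-44543 - 16*(9 - 1*0 + 0)) = 44776/(-44543 - 16*(9 + 0 + 0)) = 44776/(-44543 - 16*9) = 44776/(-44543 - 2*72) = 44776/(-44543 - 144) = 44776/(-44687) = 44776*(-1/44687) = -44776/44687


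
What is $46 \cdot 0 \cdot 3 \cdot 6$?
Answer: $0$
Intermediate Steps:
$46 \cdot 0 \cdot 3 \cdot 6 = 46 \cdot 0 \cdot 6 = 46 \cdot 0 = 0$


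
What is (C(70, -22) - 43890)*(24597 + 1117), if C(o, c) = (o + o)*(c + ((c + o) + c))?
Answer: -1114187620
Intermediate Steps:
C(o, c) = 2*o*(o + 3*c) (C(o, c) = (2*o)*(c + (o + 2*c)) = (2*o)*(o + 3*c) = 2*o*(o + 3*c))
(C(70, -22) - 43890)*(24597 + 1117) = (2*70*(70 + 3*(-22)) - 43890)*(24597 + 1117) = (2*70*(70 - 66) - 43890)*25714 = (2*70*4 - 43890)*25714 = (560 - 43890)*25714 = -43330*25714 = -1114187620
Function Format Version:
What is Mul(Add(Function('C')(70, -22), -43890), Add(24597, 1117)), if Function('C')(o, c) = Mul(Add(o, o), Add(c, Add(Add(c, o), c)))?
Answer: -1114187620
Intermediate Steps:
Function('C')(o, c) = Mul(2, o, Add(o, Mul(3, c))) (Function('C')(o, c) = Mul(Mul(2, o), Add(c, Add(o, Mul(2, c)))) = Mul(Mul(2, o), Add(o, Mul(3, c))) = Mul(2, o, Add(o, Mul(3, c))))
Mul(Add(Function('C')(70, -22), -43890), Add(24597, 1117)) = Mul(Add(Mul(2, 70, Add(70, Mul(3, -22))), -43890), Add(24597, 1117)) = Mul(Add(Mul(2, 70, Add(70, -66)), -43890), 25714) = Mul(Add(Mul(2, 70, 4), -43890), 25714) = Mul(Add(560, -43890), 25714) = Mul(-43330, 25714) = -1114187620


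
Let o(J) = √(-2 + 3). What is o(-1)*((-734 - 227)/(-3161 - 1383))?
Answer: 961/4544 ≈ 0.21149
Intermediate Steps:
o(J) = 1 (o(J) = √1 = 1)
o(-1)*((-734 - 227)/(-3161 - 1383)) = 1*((-734 - 227)/(-3161 - 1383)) = 1*(-961/(-4544)) = 1*(-961*(-1/4544)) = 1*(961/4544) = 961/4544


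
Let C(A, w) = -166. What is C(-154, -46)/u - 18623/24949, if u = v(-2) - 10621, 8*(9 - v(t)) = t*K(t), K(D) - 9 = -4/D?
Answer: -773738115/1058760713 ≈ -0.73080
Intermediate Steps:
K(D) = 9 - 4/D
v(t) = 9 - t*(9 - 4/t)/8
u = -42437/4 (u = (19/2 - 9/8*(-2)) - 10621 = (19/2 + 9/4) - 10621 = 47/4 - 10621 = -42437/4 ≈ -10609.)
C(-154, -46)/u - 18623/24949 = -166/(-42437/4) - 18623/24949 = -166*(-4/42437) - 18623*1/24949 = 664/42437 - 18623/24949 = -773738115/1058760713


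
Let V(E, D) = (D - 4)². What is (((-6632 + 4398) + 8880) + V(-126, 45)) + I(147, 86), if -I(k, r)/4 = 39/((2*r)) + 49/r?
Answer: 357924/43 ≈ 8323.8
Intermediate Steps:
V(E, D) = (-4 + D)²
I(k, r) = -274/r (I(k, r) = -4*(39/((2*r)) + 49/r) = -4*(39*(1/(2*r)) + 49/r) = -4*(39/(2*r) + 49/r) = -274/r)
(((-6632 + 4398) + 8880) + V(-126, 45)) + I(147, 86) = (((-6632 + 4398) + 8880) + (-4 + 45)²) - 274/86 = ((-2234 + 8880) + 41²) - 274*1/86 = (6646 + 1681) - 137/43 = 8327 - 137/43 = 357924/43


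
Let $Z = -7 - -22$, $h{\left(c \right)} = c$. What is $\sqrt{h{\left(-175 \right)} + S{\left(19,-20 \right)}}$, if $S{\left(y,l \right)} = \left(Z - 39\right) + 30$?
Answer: $13 i \approx 13.0 i$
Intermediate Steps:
$Z = 15$ ($Z = -7 + 22 = 15$)
$S{\left(y,l \right)} = 6$ ($S{\left(y,l \right)} = \left(15 - 39\right) + 30 = -24 + 30 = 6$)
$\sqrt{h{\left(-175 \right)} + S{\left(19,-20 \right)}} = \sqrt{-175 + 6} = \sqrt{-169} = 13 i$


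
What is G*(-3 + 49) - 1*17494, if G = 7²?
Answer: -15240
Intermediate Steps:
G = 49
G*(-3 + 49) - 1*17494 = 49*(-3 + 49) - 1*17494 = 49*46 - 17494 = 2254 - 17494 = -15240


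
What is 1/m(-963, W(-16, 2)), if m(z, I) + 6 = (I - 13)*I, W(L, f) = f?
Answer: -1/28 ≈ -0.035714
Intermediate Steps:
m(z, I) = -6 + I*(-13 + I) (m(z, I) = -6 + (I - 13)*I = -6 + (-13 + I)*I = -6 + I*(-13 + I))
1/m(-963, W(-16, 2)) = 1/(-6 + 2² - 13*2) = 1/(-6 + 4 - 26) = 1/(-28) = -1/28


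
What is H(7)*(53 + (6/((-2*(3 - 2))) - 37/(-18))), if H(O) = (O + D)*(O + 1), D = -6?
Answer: 3748/9 ≈ 416.44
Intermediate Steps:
H(O) = (1 + O)*(-6 + O) (H(O) = (O - 6)*(O + 1) = (-6 + O)*(1 + O) = (1 + O)*(-6 + O))
H(7)*(53 + (6/((-2*(3 - 2))) - 37/(-18))) = (-6 + 7² - 5*7)*(53 + (6/((-2*(3 - 2))) - 37/(-18))) = (-6 + 49 - 35)*(53 + (6/((-2*1)) - 37*(-1/18))) = 8*(53 + (6/(-2) + 37/18)) = 8*(53 + (6*(-½) + 37/18)) = 8*(53 + (-3 + 37/18)) = 8*(53 - 17/18) = 8*(937/18) = 3748/9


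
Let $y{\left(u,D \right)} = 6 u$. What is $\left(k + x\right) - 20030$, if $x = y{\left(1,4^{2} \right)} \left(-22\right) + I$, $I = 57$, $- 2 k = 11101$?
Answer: $- \frac{51311}{2} \approx -25656.0$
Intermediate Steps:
$k = - \frac{11101}{2}$ ($k = \left(- \frac{1}{2}\right) 11101 = - \frac{11101}{2} \approx -5550.5$)
$x = -75$ ($x = 6 \cdot 1 \left(-22\right) + 57 = 6 \left(-22\right) + 57 = -132 + 57 = -75$)
$\left(k + x\right) - 20030 = \left(- \frac{11101}{2} - 75\right) - 20030 = - \frac{11251}{2} - 20030 = - \frac{51311}{2}$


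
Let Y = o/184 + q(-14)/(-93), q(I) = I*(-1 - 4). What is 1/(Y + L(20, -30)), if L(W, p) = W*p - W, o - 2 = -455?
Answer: -17112/10664449 ≈ -0.0016046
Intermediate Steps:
q(I) = -5*I (q(I) = I*(-5) = -5*I)
o = -453 (o = 2 - 455 = -453)
L(W, p) = -W + W*p
Y = -55009/17112 (Y = -453/184 - 5*(-14)/(-93) = -453*1/184 + 70*(-1/93) = -453/184 - 70/93 = -55009/17112 ≈ -3.2146)
1/(Y + L(20, -30)) = 1/(-55009/17112 + 20*(-1 - 30)) = 1/(-55009/17112 + 20*(-31)) = 1/(-55009/17112 - 620) = 1/(-10664449/17112) = -17112/10664449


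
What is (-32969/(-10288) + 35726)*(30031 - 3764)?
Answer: 9655277891219/10288 ≈ 9.3850e+8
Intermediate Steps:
(-32969/(-10288) + 35726)*(30031 - 3764) = (-32969*(-1/10288) + 35726)*26267 = (32969/10288 + 35726)*26267 = (367582057/10288)*26267 = 9655277891219/10288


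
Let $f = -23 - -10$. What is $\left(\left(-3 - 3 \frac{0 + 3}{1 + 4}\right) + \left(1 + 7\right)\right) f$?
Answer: $- \frac{208}{5} \approx -41.6$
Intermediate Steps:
$f = -13$ ($f = -23 + 10 = -13$)
$\left(\left(-3 - 3 \frac{0 + 3}{1 + 4}\right) + \left(1 + 7\right)\right) f = \left(\left(-3 - 3 \frac{0 + 3}{1 + 4}\right) + \left(1 + 7\right)\right) \left(-13\right) = \left(\left(-3 - 3 \cdot \frac{3}{5}\right) + 8\right) \left(-13\right) = \left(\left(-3 - 3 \cdot 3 \cdot \frac{1}{5}\right) + 8\right) \left(-13\right) = \left(\left(-3 - \frac{9}{5}\right) + 8\right) \left(-13\right) = \left(- \frac{24}{5} + 8\right) \left(-13\right) = \frac{16}{5} \left(-13\right) = - \frac{208}{5}$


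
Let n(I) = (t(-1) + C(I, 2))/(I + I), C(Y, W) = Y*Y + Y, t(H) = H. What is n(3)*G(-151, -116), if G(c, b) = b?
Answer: -638/3 ≈ -212.67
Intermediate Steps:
C(Y, W) = Y + Y² (C(Y, W) = Y² + Y = Y + Y²)
n(I) = (-1 + I*(1 + I))/(2*I) (n(I) = (-1 + I*(1 + I))/(I + I) = (-1 + I*(1 + I))/((2*I)) = (-1 + I*(1 + I))*(1/(2*I)) = (-1 + I*(1 + I))/(2*I))
n(3)*G(-151, -116) = ((½)*(-1 + 3*(1 + 3))/3)*(-116) = ((½)*(⅓)*(-1 + 3*4))*(-116) = ((½)*(⅓)*(-1 + 12))*(-116) = ((½)*(⅓)*11)*(-116) = (11/6)*(-116) = -638/3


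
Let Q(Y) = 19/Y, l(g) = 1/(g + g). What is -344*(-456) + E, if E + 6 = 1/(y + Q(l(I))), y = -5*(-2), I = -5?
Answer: 28234439/180 ≈ 1.5686e+5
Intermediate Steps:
l(g) = 1/(2*g)
y = 10
E = -1081/180 (E = -6 + 1/(10 + 19/(((½)/(-5)))) = -6 + 1/(10 + 19/(((½)*(-⅕)))) = -6 + 1/(10 + 19/(-⅒)) = -6 + 1/(10 + 19*(-10)) = -6 + 1/(10 - 190) = -6 + 1/(-180) = -6 - 1/180 = -1081/180 ≈ -6.0056)
-344*(-456) + E = -344*(-456) - 1081/180 = 156864 - 1081/180 = 28234439/180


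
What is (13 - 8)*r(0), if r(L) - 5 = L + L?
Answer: 25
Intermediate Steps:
r(L) = 5 + 2*L (r(L) = 5 + (L + L) = 5 + 2*L)
(13 - 8)*r(0) = (13 - 8)*(5 + 2*0) = 5*(5 + 0) = 5*5 = 25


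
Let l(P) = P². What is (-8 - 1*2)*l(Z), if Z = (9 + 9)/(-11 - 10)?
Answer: -360/49 ≈ -7.3469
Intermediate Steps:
Z = -6/7 (Z = 18/(-21) = 18*(-1/21) = -6/7 ≈ -0.85714)
(-8 - 1*2)*l(Z) = (-8 - 1*2)*(-6/7)² = (-8 - 2)*(36/49) = -10*36/49 = -360/49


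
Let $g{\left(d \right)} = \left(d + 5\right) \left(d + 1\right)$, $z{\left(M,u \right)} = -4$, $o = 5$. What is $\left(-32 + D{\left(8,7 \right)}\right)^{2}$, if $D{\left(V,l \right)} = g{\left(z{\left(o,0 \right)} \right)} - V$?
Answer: $1849$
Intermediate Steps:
$g{\left(d \right)} = \left(1 + d\right) \left(5 + d\right)$ ($g{\left(d \right)} = \left(5 + d\right) \left(1 + d\right) = \left(1 + d\right) \left(5 + d\right)$)
$D{\left(V,l \right)} = -3 - V$ ($D{\left(V,l \right)} = \left(5 + \left(-4\right)^{2} + 6 \left(-4\right)\right) - V = \left(5 + 16 - 24\right) - V = -3 - V$)
$\left(-32 + D{\left(8,7 \right)}\right)^{2} = \left(-32 - 11\right)^{2} = \left(-43\right)^{2} = 1849$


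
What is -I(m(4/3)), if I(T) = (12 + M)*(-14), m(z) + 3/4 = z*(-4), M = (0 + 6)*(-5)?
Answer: -252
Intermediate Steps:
M = -30 (M = 6*(-5) = -30)
m(z) = -3/4 - 4*z (m(z) = -3/4 + z*(-4) = -3/4 - 4*z)
I(T) = 252 (I(T) = (12 - 30)*(-14) = -18*(-14) = 252)
-I(m(4/3)) = -1*252 = -252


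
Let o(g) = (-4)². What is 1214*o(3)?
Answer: 19424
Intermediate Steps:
o(g) = 16
1214*o(3) = 1214*16 = 19424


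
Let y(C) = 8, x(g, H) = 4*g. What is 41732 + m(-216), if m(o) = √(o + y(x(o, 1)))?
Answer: 41732 + 4*I*√13 ≈ 41732.0 + 14.422*I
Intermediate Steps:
m(o) = √(8 + o) (m(o) = √(o + 8) = √(8 + o))
41732 + m(-216) = 41732 + √(8 - 216) = 41732 + √(-208) = 41732 + 4*I*√13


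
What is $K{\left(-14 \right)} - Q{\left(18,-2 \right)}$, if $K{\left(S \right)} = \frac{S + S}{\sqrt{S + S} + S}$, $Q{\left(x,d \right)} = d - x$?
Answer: $\frac{87}{4} + \frac{i \sqrt{7}}{4} \approx 21.75 + 0.66144 i$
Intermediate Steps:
$K{\left(S \right)} = \frac{2 S}{S + \sqrt{2} \sqrt{S}}$ ($K{\left(S \right)} = \frac{2 S}{\sqrt{2 S} + S} = \frac{2 S}{\sqrt{2} \sqrt{S} + S} = \frac{2 S}{S + \sqrt{2} \sqrt{S}}$)
$K{\left(-14 \right)} - Q{\left(18,-2 \right)} = 2 \left(-14\right) \frac{1}{-14 + \sqrt{2} \sqrt{-14}} - \left(-2 - 18\right) = 2 \left(-14\right) \frac{1}{-14 + \sqrt{2} i \sqrt{14}} - \left(-2 - 18\right) = 2 \left(-14\right) \frac{1}{-14 + 2 i \sqrt{7}} - -20 = - \frac{28}{-14 + 2 i \sqrt{7}} + 20 = 20 - \frac{28}{-14 + 2 i \sqrt{7}}$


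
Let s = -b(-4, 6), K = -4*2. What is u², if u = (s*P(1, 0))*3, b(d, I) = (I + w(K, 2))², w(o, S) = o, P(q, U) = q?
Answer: 144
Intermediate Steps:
K = -8
b(d, I) = (-8 + I)² (b(d, I) = (I - 8)² = (-8 + I)²)
s = -4 (s = -(-8 + 6)² = -1*(-2)² = -1*4 = -4)
u = -12 (u = -4*1*3 = -4*3 = -12)
u² = (-12)² = 144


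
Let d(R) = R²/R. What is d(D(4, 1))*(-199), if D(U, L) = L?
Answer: -199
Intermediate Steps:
d(R) = R
d(D(4, 1))*(-199) = 1*(-199) = -199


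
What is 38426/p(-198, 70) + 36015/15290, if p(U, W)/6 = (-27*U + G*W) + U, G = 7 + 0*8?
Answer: 45146224/12930753 ≈ 3.4914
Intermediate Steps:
G = 7 (G = 7 + 0 = 7)
p(U, W) = -156*U + 42*W (p(U, W) = 6*((-27*U + 7*W) + U) = 6*(-26*U + 7*W) = -156*U + 42*W)
38426/p(-198, 70) + 36015/15290 = 38426/(-156*(-198) + 42*70) + 36015/15290 = 38426/(30888 + 2940) + 36015*(1/15290) = 38426/33828 + 7203/3058 = 38426*(1/33828) + 7203/3058 = 19213/16914 + 7203/3058 = 45146224/12930753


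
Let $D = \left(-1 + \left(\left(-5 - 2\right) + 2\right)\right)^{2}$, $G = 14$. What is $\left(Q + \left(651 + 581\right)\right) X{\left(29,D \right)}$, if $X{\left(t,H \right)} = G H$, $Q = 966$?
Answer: $1107792$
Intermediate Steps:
$D = 36$ ($D = \left(-1 + \left(-7 + 2\right)\right)^{2} = \left(-1 - 5\right)^{2} = \left(-6\right)^{2} = 36$)
$X{\left(t,H \right)} = 14 H$
$\left(Q + \left(651 + 581\right)\right) X{\left(29,D \right)} = \left(966 + \left(651 + 581\right)\right) 14 \cdot 36 = \left(966 + 1232\right) 504 = 2198 \cdot 504 = 1107792$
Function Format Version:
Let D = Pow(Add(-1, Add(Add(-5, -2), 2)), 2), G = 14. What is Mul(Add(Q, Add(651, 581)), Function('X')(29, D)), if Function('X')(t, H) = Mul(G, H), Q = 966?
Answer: 1107792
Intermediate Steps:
D = 36 (D = Pow(Add(-1, Add(-7, 2)), 2) = Pow(Add(-1, -5), 2) = Pow(-6, 2) = 36)
Function('X')(t, H) = Mul(14, H)
Mul(Add(Q, Add(651, 581)), Function('X')(29, D)) = Mul(Add(966, Add(651, 581)), Mul(14, 36)) = Mul(Add(966, 1232), 504) = Mul(2198, 504) = 1107792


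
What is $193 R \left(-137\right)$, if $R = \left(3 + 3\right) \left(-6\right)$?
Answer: $951876$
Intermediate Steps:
$R = -36$ ($R = 6 \left(-6\right) = -36$)
$193 R \left(-137\right) = 193 \left(-36\right) \left(-137\right) = \left(-6948\right) \left(-137\right) = 951876$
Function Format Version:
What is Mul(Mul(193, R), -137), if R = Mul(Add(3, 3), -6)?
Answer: 951876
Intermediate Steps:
R = -36 (R = Mul(6, -6) = -36)
Mul(Mul(193, R), -137) = Mul(Mul(193, -36), -137) = Mul(-6948, -137) = 951876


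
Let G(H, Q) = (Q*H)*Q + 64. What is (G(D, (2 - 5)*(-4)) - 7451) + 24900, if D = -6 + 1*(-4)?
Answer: 16073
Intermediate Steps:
D = -10 (D = -6 - 4 = -10)
G(H, Q) = 64 + H*Q**2 (G(H, Q) = (H*Q)*Q + 64 = H*Q**2 + 64 = 64 + H*Q**2)
(G(D, (2 - 5)*(-4)) - 7451) + 24900 = ((64 - 10*16*(2 - 5)**2) - 7451) + 24900 = ((64 - 10*(-3*(-4))**2) - 7451) + 24900 = ((64 - 10*12**2) - 7451) + 24900 = ((64 - 10*144) - 7451) + 24900 = ((64 - 1440) - 7451) + 24900 = (-1376 - 7451) + 24900 = -8827 + 24900 = 16073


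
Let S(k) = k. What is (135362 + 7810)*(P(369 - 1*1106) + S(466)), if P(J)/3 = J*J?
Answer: 233366494356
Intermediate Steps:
P(J) = 3*J² (P(J) = 3*(J*J) = 3*J²)
(135362 + 7810)*(P(369 - 1*1106) + S(466)) = (135362 + 7810)*(3*(369 - 1*1106)² + 466) = 143172*(3*(369 - 1106)² + 466) = 143172*(3*(-737)² + 466) = 143172*(3*543169 + 466) = 143172*(1629507 + 466) = 143172*1629973 = 233366494356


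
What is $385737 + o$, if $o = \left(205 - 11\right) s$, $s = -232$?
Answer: $340729$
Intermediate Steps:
$o = -45008$ ($o = \left(205 - 11\right) \left(-232\right) = 194 \left(-232\right) = -45008$)
$385737 + o = 385737 - 45008 = 340729$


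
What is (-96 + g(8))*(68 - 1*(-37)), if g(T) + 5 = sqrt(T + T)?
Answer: -10185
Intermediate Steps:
g(T) = -5 + sqrt(2)*sqrt(T) (g(T) = -5 + sqrt(T + T) = -5 + sqrt(2*T) = -5 + sqrt(2)*sqrt(T))
(-96 + g(8))*(68 - 1*(-37)) = (-96 + (-5 + sqrt(2)*sqrt(8)))*(68 - 1*(-37)) = (-96 + (-5 + sqrt(2)*(2*sqrt(2))))*(68 + 37) = (-96 + (-5 + 4))*105 = (-96 - 1)*105 = -97*105 = -10185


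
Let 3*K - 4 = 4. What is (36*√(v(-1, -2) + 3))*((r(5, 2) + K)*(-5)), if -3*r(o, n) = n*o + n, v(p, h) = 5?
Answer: 480*√2 ≈ 678.82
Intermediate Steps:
K = 8/3 (K = 4/3 + (⅓)*4 = 4/3 + 4/3 = 8/3 ≈ 2.6667)
r(o, n) = -n/3 - n*o/3 (r(o, n) = -(n*o + n)/3 = -(n + n*o)/3 = -n/3 - n*o/3)
(36*√(v(-1, -2) + 3))*((r(5, 2) + K)*(-5)) = (36*√(5 + 3))*((-⅓*2*(1 + 5) + 8/3)*(-5)) = (36*√8)*((-⅓*2*6 + 8/3)*(-5)) = (36*(2*√2))*((-4 + 8/3)*(-5)) = (72*√2)*(-4/3*(-5)) = (72*√2)*(20/3) = 480*√2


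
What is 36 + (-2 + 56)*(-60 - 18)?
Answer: -4176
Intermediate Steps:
36 + (-2 + 56)*(-60 - 18) = 36 + 54*(-78) = 36 - 4212 = -4176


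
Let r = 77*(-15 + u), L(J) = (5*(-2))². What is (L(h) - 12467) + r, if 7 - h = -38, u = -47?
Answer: -17141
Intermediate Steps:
h = 45 (h = 7 - 1*(-38) = 7 + 38 = 45)
L(J) = 100 (L(J) = (-10)² = 100)
r = -4774 (r = 77*(-15 - 47) = 77*(-62) = -4774)
(L(h) - 12467) + r = (100 - 12467) - 4774 = -12367 - 4774 = -17141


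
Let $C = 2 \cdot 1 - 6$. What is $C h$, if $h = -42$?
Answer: $168$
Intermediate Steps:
$C = -4$ ($C = 2 - 6 = -4$)
$C h = \left(-4\right) \left(-42\right) = 168$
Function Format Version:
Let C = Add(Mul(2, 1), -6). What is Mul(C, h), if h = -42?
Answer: 168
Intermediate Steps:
C = -4 (C = Add(2, -6) = -4)
Mul(C, h) = Mul(-4, -42) = 168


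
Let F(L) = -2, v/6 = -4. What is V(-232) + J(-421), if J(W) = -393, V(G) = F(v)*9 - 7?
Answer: -418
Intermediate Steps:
v = -24 (v = 6*(-4) = -24)
V(G) = -25 (V(G) = -2*9 - 7 = -18 - 7 = -25)
V(-232) + J(-421) = -25 - 393 = -418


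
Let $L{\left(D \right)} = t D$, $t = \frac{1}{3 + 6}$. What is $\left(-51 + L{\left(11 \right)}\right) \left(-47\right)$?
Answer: $\frac{21056}{9} \approx 2339.6$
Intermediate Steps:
$t = \frac{1}{9} \approx 0.11111$
$L{\left(D \right)} = \frac{D}{9}$
$\left(-51 + L{\left(11 \right)}\right) \left(-47\right) = \left(-51 + \frac{1}{9} \cdot 11\right) \left(-47\right) = \left(-51 + \frac{11}{9}\right) \left(-47\right) = \left(- \frac{448}{9}\right) \left(-47\right) = \frac{21056}{9}$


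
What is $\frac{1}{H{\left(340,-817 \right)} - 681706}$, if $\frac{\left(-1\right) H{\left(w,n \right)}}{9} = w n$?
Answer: $\frac{1}{1818314} \approx 5.4996 \cdot 10^{-7}$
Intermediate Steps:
$H{\left(w,n \right)} = - 9 n w$ ($H{\left(w,n \right)} = - 9 w n = - 9 n w$)
$\frac{1}{H{\left(340,-817 \right)} - 681706} = \frac{1}{\left(-9\right) \left(-817\right) 340 - 681706} = \frac{1}{2500020 - 681706} = \frac{1}{1818314}$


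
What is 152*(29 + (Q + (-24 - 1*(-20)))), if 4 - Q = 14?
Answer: 2280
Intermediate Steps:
Q = -10 (Q = 4 - 1*14 = 4 - 14 = -10)
152*(29 + (Q + (-24 - 1*(-20)))) = 152*(29 + (-10 + (-24 - 1*(-20)))) = 152*(29 + (-10 + (-24 + 20))) = 152*(29 + (-10 - 4)) = 152*(29 - 14) = 152*15 = 2280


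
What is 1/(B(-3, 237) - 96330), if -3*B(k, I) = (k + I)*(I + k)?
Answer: -1/114582 ≈ -8.7274e-6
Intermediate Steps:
B(k, I) = -(I + k)²/3 (B(k, I) = -(k + I)*(I + k)/3 = -(I + k)*(I + k)/3 = -(I + k)²/3)
1/(B(-3, 237) - 96330) = 1/(-(237 - 3)²/3 - 96330) = 1/(-⅓*234² - 96330) = 1/(-⅓*54756 - 96330) = 1/(-18252 - 96330) = 1/(-114582) = -1/114582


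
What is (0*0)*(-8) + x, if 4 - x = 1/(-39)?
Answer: 157/39 ≈ 4.0256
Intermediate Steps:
x = 157/39 (x = 4 - 1/(-39) = 4 - 1*(-1/39) = 4 + 1/39 = 157/39 ≈ 4.0256)
(0*0)*(-8) + x = (0*0)*(-8) + 157/39 = 0*(-8) + 157/39 = 0 + 157/39 = 157/39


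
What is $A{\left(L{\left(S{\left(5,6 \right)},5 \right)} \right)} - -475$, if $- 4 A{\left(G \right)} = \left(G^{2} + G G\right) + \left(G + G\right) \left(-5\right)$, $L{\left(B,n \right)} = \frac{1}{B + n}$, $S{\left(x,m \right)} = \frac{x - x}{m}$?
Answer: $\frac{11887}{25} \approx 475.48$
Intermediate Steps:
$S{\left(x,m \right)} = 0$ ($S{\left(x,m \right)} = \frac{0}{m} = 0$)
$A{\left(G \right)} = - \frac{G^{2}}{2} + \frac{5 G}{2}$ ($A{\left(G \right)} = - \frac{\left(G^{2} + G G\right) + \left(G + G\right) \left(-5\right)}{4} = - \frac{\left(G^{2} + G^{2}\right) + 2 G \left(-5\right)}{4} = - \frac{2 G^{2} - 10 G}{4} = - \frac{- 10 G + 2 G^{2}}{4} = - \frac{G^{2}}{2} + \frac{5 G}{2}$)
$A{\left(L{\left(S{\left(5,6 \right)},5 \right)} \right)} - -475 = \frac{5 - \frac{1}{0 + 5}}{2 \left(0 + 5\right)} - -475 = \frac{5 - \frac{1}{5}}{2 \cdot 5} + 475 = \frac{1}{2} \cdot \frac{1}{5} \left(5 - \frac{1}{5}\right) + 475 = \frac{1}{2} \cdot \frac{1}{5} \cdot \frac{24}{5} + 475 = \frac{12}{25} + 475 = \frac{11887}{25}$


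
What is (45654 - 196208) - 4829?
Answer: -155383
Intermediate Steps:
(45654 - 196208) - 4829 = -150554 - 4829 = -155383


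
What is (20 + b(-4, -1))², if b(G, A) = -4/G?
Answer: 441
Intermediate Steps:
(20 + b(-4, -1))² = (20 - 4/(-4))² = (20 - 4*(-¼))² = (20 + 1)² = 21² = 441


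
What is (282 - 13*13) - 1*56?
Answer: 57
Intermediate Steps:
(282 - 13*13) - 1*56 = (282 - 169) - 56 = 113 - 56 = 57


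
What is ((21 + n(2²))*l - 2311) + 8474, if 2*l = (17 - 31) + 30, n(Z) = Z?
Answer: 6363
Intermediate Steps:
l = 8 (l = ((17 - 31) + 30)/2 = (-14 + 30)/2 = (½)*16 = 8)
((21 + n(2²))*l - 2311) + 8474 = ((21 + 2²)*8 - 2311) + 8474 = ((21 + 4)*8 - 2311) + 8474 = (25*8 - 2311) + 8474 = (200 - 2311) + 8474 = -2111 + 8474 = 6363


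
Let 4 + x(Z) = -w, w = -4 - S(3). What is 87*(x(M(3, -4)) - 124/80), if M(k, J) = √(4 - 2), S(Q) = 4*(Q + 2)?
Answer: 32103/20 ≈ 1605.2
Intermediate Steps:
S(Q) = 8 + 4*Q (S(Q) = 4*(2 + Q) = 8 + 4*Q)
M(k, J) = √2
w = -24 (w = -4 - (8 + 4*3) = -4 - (8 + 12) = -4 - 1*20 = -4 - 20 = -24)
x(Z) = 20 (x(Z) = -4 - 1*(-24) = -4 + 24 = 20)
87*(x(M(3, -4)) - 124/80) = 87*(20 - 124/80) = 87*(20 - 124*1/80) = 87*(20 - 31/20) = 87*(369/20) = 32103/20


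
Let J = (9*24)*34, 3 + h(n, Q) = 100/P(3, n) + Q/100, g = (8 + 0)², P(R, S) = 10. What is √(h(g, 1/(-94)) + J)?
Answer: 9*√80189426/940 ≈ 85.738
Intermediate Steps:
g = 64 (g = 8² = 64)
h(n, Q) = 7 + Q/100 (h(n, Q) = -3 + (100/10 + Q/100) = -3 + (100*(⅒) + Q*(1/100)) = -3 + (10 + Q/100) = 7 + Q/100)
J = 7344 (J = 216*34 = 7344)
√(h(g, 1/(-94)) + J) = √((7 + (1/100)/(-94)) + 7344) = √((7 + (1/100)*(-1/94)) + 7344) = √((7 - 1/9400) + 7344) = √(65799/9400 + 7344) = √(69099399/9400) = 9*√80189426/940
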